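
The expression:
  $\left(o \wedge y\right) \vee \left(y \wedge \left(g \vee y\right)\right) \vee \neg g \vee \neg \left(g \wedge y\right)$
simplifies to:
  $\text{True}$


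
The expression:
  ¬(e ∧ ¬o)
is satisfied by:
  {o: True, e: False}
  {e: False, o: False}
  {e: True, o: True}


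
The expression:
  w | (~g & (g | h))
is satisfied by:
  {w: True, h: True, g: False}
  {w: True, g: False, h: False}
  {w: True, h: True, g: True}
  {w: True, g: True, h: False}
  {h: True, g: False, w: False}


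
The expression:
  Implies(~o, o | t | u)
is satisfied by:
  {t: True, u: True, o: True}
  {t: True, u: True, o: False}
  {t: True, o: True, u: False}
  {t: True, o: False, u: False}
  {u: True, o: True, t: False}
  {u: True, o: False, t: False}
  {o: True, u: False, t: False}


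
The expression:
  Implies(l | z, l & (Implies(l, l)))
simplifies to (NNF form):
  l | ~z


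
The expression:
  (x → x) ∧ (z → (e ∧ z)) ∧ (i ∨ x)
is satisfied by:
  {i: True, x: True, e: True, z: False}
  {i: True, x: True, e: False, z: False}
  {i: True, e: True, z: False, x: False}
  {i: True, e: False, z: False, x: False}
  {x: True, e: True, z: False, i: False}
  {x: True, e: False, z: False, i: False}
  {i: True, z: True, e: True, x: True}
  {i: True, z: True, e: True, x: False}
  {z: True, e: True, x: True, i: False}


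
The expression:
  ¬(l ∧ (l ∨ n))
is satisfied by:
  {l: False}


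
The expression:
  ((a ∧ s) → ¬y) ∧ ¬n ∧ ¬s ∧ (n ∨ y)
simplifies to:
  y ∧ ¬n ∧ ¬s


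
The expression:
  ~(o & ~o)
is always true.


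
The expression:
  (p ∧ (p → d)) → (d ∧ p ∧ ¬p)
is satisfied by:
  {p: False, d: False}
  {d: True, p: False}
  {p: True, d: False}


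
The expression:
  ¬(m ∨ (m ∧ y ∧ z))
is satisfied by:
  {m: False}


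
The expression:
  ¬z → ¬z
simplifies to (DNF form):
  True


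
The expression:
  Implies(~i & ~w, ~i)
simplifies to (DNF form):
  True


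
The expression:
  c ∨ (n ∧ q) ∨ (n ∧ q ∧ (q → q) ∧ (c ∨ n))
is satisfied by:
  {n: True, c: True, q: True}
  {n: True, c: True, q: False}
  {c: True, q: True, n: False}
  {c: True, q: False, n: False}
  {n: True, q: True, c: False}


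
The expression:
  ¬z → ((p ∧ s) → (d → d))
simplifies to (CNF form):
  True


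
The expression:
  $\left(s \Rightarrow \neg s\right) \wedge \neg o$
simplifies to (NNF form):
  $\neg o \wedge \neg s$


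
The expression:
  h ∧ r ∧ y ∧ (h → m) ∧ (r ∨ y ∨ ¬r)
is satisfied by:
  {r: True, m: True, h: True, y: True}


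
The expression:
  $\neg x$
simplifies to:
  $\neg x$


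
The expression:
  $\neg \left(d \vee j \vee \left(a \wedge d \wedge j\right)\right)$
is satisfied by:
  {d: False, j: False}


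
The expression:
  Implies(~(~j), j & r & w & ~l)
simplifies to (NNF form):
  ~j | (r & w & ~l)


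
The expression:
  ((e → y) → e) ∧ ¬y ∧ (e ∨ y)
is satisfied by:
  {e: True, y: False}


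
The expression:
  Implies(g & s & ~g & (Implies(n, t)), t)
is always true.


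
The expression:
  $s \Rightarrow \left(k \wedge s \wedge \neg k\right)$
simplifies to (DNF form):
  $\neg s$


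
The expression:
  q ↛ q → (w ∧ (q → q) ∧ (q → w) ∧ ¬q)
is always true.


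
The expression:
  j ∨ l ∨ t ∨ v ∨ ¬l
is always true.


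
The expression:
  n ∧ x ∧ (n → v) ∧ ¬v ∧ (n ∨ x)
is never true.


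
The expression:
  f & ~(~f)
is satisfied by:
  {f: True}


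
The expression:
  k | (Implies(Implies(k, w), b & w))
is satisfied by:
  {k: True, w: True, b: True}
  {k: True, w: True, b: False}
  {k: True, b: True, w: False}
  {k: True, b: False, w: False}
  {w: True, b: True, k: False}


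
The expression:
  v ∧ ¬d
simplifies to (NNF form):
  v ∧ ¬d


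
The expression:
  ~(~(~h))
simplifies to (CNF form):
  ~h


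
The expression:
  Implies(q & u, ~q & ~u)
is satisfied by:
  {u: False, q: False}
  {q: True, u: False}
  {u: True, q: False}


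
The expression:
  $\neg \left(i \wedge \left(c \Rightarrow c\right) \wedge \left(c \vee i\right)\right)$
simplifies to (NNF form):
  $\neg i$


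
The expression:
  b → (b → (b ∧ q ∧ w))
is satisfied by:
  {w: True, q: True, b: False}
  {w: True, q: False, b: False}
  {q: True, w: False, b: False}
  {w: False, q: False, b: False}
  {b: True, w: True, q: True}


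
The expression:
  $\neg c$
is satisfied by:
  {c: False}


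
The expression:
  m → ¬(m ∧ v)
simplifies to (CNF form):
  ¬m ∨ ¬v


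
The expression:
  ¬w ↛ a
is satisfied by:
  {a: True, w: False}
  {w: False, a: False}
  {w: True, a: True}


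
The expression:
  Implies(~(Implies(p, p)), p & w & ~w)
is always true.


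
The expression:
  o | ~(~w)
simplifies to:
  o | w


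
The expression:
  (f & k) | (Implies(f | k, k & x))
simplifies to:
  (f & k) | (x & ~f) | (~f & ~k)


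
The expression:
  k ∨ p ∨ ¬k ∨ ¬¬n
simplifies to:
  True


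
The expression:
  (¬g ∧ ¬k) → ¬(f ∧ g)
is always true.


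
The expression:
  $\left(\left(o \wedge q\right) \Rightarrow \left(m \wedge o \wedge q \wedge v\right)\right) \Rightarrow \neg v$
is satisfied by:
  {q: True, o: True, v: False, m: False}
  {q: True, o: False, v: False, m: False}
  {o: True, m: False, q: False, v: False}
  {m: False, o: False, q: False, v: False}
  {m: True, q: True, o: True, v: False}
  {m: True, q: True, o: False, v: False}
  {m: True, o: True, q: False, v: False}
  {m: True, o: False, q: False, v: False}
  {v: True, q: True, o: True, m: False}


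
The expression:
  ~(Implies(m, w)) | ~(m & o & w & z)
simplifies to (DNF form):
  ~m | ~o | ~w | ~z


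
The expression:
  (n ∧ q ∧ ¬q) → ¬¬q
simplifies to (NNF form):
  True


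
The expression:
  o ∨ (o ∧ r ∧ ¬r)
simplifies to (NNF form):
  o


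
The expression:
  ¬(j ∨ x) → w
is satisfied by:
  {x: True, w: True, j: True}
  {x: True, w: True, j: False}
  {x: True, j: True, w: False}
  {x: True, j: False, w: False}
  {w: True, j: True, x: False}
  {w: True, j: False, x: False}
  {j: True, w: False, x: False}


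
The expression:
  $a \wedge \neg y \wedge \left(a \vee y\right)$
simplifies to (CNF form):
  $a \wedge \neg y$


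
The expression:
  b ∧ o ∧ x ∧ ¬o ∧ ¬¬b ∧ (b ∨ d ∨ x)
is never true.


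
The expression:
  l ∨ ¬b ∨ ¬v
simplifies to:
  l ∨ ¬b ∨ ¬v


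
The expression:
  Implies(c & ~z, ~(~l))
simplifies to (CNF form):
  l | z | ~c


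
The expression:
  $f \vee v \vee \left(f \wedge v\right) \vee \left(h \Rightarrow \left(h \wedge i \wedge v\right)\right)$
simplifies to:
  $f \vee v \vee \neg h$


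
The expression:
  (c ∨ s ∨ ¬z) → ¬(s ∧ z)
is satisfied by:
  {s: False, z: False}
  {z: True, s: False}
  {s: True, z: False}


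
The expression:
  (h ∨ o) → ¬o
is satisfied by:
  {o: False}


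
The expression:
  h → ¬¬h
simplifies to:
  True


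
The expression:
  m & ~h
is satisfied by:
  {m: True, h: False}


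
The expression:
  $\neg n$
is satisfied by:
  {n: False}


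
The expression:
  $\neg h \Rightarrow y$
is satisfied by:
  {y: True, h: True}
  {y: True, h: False}
  {h: True, y: False}


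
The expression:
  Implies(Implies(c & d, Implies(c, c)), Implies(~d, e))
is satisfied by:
  {d: True, e: True}
  {d: True, e: False}
  {e: True, d: False}


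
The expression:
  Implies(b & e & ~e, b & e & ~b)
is always true.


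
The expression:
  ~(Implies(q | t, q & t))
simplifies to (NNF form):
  (q & ~t) | (t & ~q)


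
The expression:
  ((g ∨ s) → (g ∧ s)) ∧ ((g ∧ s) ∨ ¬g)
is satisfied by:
  {s: False, g: False}
  {g: True, s: True}


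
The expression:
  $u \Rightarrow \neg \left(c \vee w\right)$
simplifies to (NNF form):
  $\left(\neg c \wedge \neg w\right) \vee \neg u$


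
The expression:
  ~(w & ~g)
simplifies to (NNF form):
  g | ~w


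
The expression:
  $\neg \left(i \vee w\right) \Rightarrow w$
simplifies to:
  $i \vee w$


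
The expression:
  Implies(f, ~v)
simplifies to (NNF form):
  ~f | ~v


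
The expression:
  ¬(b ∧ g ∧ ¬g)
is always true.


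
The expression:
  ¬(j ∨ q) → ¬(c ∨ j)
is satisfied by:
  {q: True, j: True, c: False}
  {q: True, j: False, c: False}
  {j: True, q: False, c: False}
  {q: False, j: False, c: False}
  {q: True, c: True, j: True}
  {q: True, c: True, j: False}
  {c: True, j: True, q: False}


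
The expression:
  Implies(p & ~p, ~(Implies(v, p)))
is always true.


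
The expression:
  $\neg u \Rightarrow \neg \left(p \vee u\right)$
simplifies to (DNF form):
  $u \vee \neg p$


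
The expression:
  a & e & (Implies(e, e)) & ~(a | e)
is never true.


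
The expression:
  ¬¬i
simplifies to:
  i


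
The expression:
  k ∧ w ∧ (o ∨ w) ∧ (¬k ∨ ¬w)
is never true.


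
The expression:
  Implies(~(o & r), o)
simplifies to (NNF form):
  o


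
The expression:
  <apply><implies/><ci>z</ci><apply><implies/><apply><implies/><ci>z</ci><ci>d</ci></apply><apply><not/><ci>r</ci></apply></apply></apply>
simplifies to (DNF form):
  <apply><or/><apply><not/><ci>d</ci></apply><apply><not/><ci>r</ci></apply><apply><not/><ci>z</ci></apply></apply>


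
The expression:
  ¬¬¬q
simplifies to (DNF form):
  ¬q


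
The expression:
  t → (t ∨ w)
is always true.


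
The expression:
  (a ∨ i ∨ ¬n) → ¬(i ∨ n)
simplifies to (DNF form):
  (¬a ∧ ¬i) ∨ (¬i ∧ ¬n)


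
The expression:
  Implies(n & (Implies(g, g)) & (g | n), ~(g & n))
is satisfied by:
  {g: False, n: False}
  {n: True, g: False}
  {g: True, n: False}


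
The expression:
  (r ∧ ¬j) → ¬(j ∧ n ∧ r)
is always true.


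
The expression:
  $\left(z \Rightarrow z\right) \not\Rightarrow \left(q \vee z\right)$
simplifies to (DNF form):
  $\neg q \wedge \neg z$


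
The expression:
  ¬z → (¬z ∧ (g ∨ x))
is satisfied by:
  {x: True, z: True, g: True}
  {x: True, z: True, g: False}
  {x: True, g: True, z: False}
  {x: True, g: False, z: False}
  {z: True, g: True, x: False}
  {z: True, g: False, x: False}
  {g: True, z: False, x: False}


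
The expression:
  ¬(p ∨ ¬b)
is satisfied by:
  {b: True, p: False}


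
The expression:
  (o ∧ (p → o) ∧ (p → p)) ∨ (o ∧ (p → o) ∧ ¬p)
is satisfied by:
  {o: True}


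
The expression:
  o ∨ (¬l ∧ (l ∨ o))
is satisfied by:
  {o: True}


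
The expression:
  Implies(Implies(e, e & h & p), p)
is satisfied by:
  {e: True, p: True}
  {e: True, p: False}
  {p: True, e: False}


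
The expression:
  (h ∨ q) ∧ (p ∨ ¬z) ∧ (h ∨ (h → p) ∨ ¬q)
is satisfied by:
  {p: True, h: True, q: True, z: False}
  {p: True, h: True, q: False, z: False}
  {p: True, q: True, h: False, z: False}
  {h: True, q: True, p: False, z: False}
  {h: True, p: False, q: False, z: False}
  {q: True, p: False, h: False, z: False}
  {z: True, p: True, h: True, q: True}
  {z: True, p: True, h: True, q: False}
  {z: True, p: True, q: True, h: False}


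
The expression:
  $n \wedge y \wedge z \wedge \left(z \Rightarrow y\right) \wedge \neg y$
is never true.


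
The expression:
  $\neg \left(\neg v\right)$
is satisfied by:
  {v: True}


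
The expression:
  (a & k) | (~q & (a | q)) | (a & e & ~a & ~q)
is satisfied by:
  {a: True, k: True, q: False}
  {a: True, q: False, k: False}
  {a: True, k: True, q: True}


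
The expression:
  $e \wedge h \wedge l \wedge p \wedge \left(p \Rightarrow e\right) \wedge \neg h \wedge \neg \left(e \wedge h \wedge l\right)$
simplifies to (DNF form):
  $\text{False}$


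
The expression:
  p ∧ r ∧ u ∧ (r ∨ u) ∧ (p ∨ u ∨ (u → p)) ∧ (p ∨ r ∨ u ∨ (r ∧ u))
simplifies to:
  p ∧ r ∧ u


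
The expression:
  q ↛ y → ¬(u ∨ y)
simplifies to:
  y ∨ ¬q ∨ ¬u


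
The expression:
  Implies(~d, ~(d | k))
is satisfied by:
  {d: True, k: False}
  {k: False, d: False}
  {k: True, d: True}


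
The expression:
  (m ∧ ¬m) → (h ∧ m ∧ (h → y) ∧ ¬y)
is always true.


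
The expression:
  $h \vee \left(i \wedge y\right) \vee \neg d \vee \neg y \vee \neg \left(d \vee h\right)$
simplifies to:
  $h \vee i \vee \neg d \vee \neg y$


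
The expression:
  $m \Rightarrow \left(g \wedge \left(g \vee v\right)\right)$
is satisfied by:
  {g: True, m: False}
  {m: False, g: False}
  {m: True, g: True}


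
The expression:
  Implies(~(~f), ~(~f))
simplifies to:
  True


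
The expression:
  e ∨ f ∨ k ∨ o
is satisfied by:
  {k: True, o: True, e: True, f: True}
  {k: True, o: True, e: True, f: False}
  {k: True, o: True, f: True, e: False}
  {k: True, o: True, f: False, e: False}
  {k: True, e: True, f: True, o: False}
  {k: True, e: True, f: False, o: False}
  {k: True, e: False, f: True, o: False}
  {k: True, e: False, f: False, o: False}
  {o: True, e: True, f: True, k: False}
  {o: True, e: True, f: False, k: False}
  {o: True, f: True, e: False, k: False}
  {o: True, f: False, e: False, k: False}
  {e: True, f: True, o: False, k: False}
  {e: True, o: False, f: False, k: False}
  {f: True, o: False, e: False, k: False}


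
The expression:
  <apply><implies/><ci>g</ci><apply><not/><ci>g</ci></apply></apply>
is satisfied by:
  {g: False}


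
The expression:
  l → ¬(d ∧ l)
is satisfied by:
  {l: False, d: False}
  {d: True, l: False}
  {l: True, d: False}


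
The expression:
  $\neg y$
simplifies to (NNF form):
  $\neg y$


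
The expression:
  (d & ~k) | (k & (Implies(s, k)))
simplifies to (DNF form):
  d | k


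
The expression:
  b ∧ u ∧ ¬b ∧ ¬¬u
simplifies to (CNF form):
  False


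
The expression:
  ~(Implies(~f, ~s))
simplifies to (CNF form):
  s & ~f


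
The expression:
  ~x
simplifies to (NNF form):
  ~x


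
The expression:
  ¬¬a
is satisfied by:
  {a: True}


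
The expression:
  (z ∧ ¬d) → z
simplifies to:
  True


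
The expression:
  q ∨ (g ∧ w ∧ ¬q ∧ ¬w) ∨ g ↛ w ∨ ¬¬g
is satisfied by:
  {q: True, g: True}
  {q: True, g: False}
  {g: True, q: False}


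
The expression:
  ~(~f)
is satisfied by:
  {f: True}


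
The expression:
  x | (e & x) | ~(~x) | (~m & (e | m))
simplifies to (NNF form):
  x | (e & ~m)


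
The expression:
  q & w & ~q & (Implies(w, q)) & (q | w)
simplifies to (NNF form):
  False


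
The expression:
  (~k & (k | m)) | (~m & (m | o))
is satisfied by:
  {o: True, k: False, m: False}
  {m: True, o: True, k: False}
  {m: True, k: False, o: False}
  {o: True, k: True, m: False}


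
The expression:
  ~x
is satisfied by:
  {x: False}


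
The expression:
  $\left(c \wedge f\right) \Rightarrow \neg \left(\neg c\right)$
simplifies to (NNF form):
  $\text{True}$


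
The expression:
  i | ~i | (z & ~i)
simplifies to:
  True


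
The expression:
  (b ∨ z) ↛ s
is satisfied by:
  {b: True, z: True, s: False}
  {b: True, z: False, s: False}
  {z: True, b: False, s: False}


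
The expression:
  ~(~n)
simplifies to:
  n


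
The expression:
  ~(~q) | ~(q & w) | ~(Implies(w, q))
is always true.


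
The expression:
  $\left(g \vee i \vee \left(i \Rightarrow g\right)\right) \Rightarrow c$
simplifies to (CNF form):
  $c$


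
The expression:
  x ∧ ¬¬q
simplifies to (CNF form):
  q ∧ x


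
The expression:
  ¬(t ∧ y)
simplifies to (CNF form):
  ¬t ∨ ¬y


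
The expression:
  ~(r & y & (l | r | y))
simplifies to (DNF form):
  ~r | ~y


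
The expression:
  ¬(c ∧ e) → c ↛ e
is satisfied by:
  {c: True}


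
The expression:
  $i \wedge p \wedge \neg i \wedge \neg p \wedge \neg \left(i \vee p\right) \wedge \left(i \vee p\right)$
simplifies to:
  $\text{False}$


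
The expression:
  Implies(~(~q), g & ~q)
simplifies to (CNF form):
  ~q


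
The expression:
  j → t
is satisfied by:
  {t: True, j: False}
  {j: False, t: False}
  {j: True, t: True}


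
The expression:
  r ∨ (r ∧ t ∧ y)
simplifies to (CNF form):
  r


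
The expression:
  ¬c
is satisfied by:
  {c: False}


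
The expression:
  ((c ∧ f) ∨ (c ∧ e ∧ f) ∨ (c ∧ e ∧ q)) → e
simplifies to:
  e ∨ ¬c ∨ ¬f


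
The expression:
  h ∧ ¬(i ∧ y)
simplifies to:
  h ∧ (¬i ∨ ¬y)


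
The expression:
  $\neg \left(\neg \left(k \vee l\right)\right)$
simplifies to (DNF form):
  $k \vee l$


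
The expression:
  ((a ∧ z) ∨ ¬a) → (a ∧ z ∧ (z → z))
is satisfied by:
  {a: True}


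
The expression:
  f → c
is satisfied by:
  {c: True, f: False}
  {f: False, c: False}
  {f: True, c: True}


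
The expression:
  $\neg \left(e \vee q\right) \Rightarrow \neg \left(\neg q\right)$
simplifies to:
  $e \vee q$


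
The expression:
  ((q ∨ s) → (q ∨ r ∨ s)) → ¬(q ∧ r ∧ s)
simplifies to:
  ¬q ∨ ¬r ∨ ¬s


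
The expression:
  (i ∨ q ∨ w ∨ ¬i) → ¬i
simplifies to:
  ¬i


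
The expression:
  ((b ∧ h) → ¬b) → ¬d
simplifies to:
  (b ∧ h) ∨ ¬d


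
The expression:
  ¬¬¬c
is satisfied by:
  {c: False}


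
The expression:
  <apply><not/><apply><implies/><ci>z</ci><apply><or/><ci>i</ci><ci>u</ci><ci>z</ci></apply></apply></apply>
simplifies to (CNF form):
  <false/>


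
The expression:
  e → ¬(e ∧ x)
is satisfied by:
  {e: False, x: False}
  {x: True, e: False}
  {e: True, x: False}


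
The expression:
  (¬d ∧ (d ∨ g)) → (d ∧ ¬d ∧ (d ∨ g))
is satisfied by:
  {d: True, g: False}
  {g: False, d: False}
  {g: True, d: True}


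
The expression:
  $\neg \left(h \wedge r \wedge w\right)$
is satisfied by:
  {w: False, r: False, h: False}
  {h: True, w: False, r: False}
  {r: True, w: False, h: False}
  {h: True, r: True, w: False}
  {w: True, h: False, r: False}
  {h: True, w: True, r: False}
  {r: True, w: True, h: False}


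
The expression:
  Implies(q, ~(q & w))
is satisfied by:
  {w: False, q: False}
  {q: True, w: False}
  {w: True, q: False}


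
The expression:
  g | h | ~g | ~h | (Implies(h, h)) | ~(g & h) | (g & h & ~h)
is always true.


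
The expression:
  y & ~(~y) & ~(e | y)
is never true.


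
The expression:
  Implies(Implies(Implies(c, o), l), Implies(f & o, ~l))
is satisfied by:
  {l: False, o: False, f: False}
  {f: True, l: False, o: False}
  {o: True, l: False, f: False}
  {f: True, o: True, l: False}
  {l: True, f: False, o: False}
  {f: True, l: True, o: False}
  {o: True, l: True, f: False}


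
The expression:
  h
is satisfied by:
  {h: True}


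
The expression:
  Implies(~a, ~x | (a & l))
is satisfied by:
  {a: True, x: False}
  {x: False, a: False}
  {x: True, a: True}


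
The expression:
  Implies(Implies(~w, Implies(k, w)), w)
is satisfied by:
  {k: True, w: True}
  {k: True, w: False}
  {w: True, k: False}


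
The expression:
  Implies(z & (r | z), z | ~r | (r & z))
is always true.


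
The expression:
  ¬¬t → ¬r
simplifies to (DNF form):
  ¬r ∨ ¬t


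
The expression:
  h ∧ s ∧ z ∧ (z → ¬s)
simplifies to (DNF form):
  False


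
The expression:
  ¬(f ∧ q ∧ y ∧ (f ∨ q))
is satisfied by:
  {q: False, y: False, f: False}
  {f: True, q: False, y: False}
  {y: True, q: False, f: False}
  {f: True, y: True, q: False}
  {q: True, f: False, y: False}
  {f: True, q: True, y: False}
  {y: True, q: True, f: False}


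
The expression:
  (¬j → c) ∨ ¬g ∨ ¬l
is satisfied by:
  {j: True, c: True, l: False, g: False}
  {j: True, l: False, c: False, g: False}
  {c: True, j: False, l: False, g: False}
  {j: False, l: False, c: False, g: False}
  {g: True, j: True, c: True, l: False}
  {g: True, j: True, l: False, c: False}
  {g: True, c: True, j: False, l: False}
  {g: True, j: False, l: False, c: False}
  {j: True, l: True, c: True, g: False}
  {j: True, l: True, g: False, c: False}
  {l: True, c: True, g: False, j: False}
  {l: True, g: False, c: False, j: False}
  {j: True, l: True, g: True, c: True}
  {j: True, l: True, g: True, c: False}
  {l: True, g: True, c: True, j: False}


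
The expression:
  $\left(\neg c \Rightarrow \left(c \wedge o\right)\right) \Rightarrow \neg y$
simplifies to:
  $\neg c \vee \neg y$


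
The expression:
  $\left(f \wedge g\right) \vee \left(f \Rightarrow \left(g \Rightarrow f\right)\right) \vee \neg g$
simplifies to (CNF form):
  $\text{True}$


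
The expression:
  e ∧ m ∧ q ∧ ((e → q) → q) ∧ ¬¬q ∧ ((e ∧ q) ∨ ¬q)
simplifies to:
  e ∧ m ∧ q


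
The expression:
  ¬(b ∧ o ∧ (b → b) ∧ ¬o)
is always true.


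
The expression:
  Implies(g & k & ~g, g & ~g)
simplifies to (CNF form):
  True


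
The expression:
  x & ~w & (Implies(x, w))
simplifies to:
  False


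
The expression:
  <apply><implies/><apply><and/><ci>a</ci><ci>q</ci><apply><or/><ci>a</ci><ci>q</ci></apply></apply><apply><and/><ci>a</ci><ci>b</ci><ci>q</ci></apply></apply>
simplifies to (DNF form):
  <apply><or/><ci>b</ci><apply><not/><ci>a</ci></apply><apply><not/><ci>q</ci></apply></apply>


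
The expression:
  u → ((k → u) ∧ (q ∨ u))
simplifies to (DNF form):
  True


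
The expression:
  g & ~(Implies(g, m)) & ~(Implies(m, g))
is never true.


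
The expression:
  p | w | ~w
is always true.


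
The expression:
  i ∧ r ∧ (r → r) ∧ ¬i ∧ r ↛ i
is never true.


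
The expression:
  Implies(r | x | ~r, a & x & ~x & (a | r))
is never true.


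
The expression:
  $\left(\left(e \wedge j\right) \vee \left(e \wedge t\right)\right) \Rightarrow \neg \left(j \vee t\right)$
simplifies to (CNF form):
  $\left(\neg e \vee \neg j\right) \wedge \left(\neg e \vee \neg t\right)$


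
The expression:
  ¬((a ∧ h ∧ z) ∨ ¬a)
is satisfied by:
  {a: True, h: False, z: False}
  {a: True, z: True, h: False}
  {a: True, h: True, z: False}


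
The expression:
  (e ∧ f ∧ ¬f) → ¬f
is always true.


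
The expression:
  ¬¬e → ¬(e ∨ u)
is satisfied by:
  {e: False}


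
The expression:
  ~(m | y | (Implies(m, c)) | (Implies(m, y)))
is never true.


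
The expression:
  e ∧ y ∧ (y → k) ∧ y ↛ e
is never true.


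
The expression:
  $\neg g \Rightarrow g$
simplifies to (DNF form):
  $g$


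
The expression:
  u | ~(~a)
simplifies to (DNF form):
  a | u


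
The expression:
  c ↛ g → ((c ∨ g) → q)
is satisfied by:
  {q: True, g: True, c: False}
  {q: True, c: False, g: False}
  {g: True, c: False, q: False}
  {g: False, c: False, q: False}
  {q: True, g: True, c: True}
  {q: True, c: True, g: False}
  {g: True, c: True, q: False}


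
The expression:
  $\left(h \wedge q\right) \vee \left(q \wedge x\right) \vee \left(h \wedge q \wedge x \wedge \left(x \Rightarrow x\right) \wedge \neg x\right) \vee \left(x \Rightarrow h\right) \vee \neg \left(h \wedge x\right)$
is always true.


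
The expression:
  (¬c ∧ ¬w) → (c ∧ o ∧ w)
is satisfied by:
  {c: True, w: True}
  {c: True, w: False}
  {w: True, c: False}


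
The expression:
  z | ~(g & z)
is always true.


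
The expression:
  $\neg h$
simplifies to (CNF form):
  $\neg h$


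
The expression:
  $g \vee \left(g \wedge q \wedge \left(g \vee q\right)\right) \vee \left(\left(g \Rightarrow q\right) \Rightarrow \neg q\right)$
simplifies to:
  $g \vee \neg q$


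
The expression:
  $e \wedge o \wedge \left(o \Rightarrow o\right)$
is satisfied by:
  {e: True, o: True}


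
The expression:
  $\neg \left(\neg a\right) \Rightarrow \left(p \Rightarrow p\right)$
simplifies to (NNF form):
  $\text{True}$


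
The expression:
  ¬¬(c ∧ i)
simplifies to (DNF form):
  c ∧ i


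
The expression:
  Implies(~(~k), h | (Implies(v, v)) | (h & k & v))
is always true.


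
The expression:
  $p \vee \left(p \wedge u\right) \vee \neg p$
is always true.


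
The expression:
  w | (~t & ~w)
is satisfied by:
  {w: True, t: False}
  {t: False, w: False}
  {t: True, w: True}


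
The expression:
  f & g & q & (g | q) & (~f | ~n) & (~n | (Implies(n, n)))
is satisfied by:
  {f: True, g: True, q: True, n: False}


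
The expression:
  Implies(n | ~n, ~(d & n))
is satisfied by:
  {d: False, n: False}
  {n: True, d: False}
  {d: True, n: False}


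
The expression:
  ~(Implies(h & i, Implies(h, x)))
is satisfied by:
  {h: True, i: True, x: False}


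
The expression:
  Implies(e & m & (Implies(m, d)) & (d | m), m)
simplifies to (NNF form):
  True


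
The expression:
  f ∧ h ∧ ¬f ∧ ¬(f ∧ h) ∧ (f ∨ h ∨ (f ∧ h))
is never true.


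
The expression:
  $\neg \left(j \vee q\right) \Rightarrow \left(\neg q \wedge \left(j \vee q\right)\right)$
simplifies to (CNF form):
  $j \vee q$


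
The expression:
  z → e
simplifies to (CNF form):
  e ∨ ¬z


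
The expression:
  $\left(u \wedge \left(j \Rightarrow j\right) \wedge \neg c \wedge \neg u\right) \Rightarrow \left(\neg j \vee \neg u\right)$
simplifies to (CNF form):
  $\text{True}$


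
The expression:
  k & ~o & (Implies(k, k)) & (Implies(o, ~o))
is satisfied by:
  {k: True, o: False}


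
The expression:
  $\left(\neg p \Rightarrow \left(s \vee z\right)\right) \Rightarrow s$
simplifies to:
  $s \vee \left(\neg p \wedge \neg z\right)$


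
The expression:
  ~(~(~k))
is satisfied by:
  {k: False}


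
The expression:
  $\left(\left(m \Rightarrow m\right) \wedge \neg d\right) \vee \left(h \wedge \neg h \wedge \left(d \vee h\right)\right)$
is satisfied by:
  {d: False}


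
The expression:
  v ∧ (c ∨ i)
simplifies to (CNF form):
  v ∧ (c ∨ i)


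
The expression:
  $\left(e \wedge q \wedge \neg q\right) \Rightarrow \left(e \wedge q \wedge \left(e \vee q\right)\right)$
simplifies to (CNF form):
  $\text{True}$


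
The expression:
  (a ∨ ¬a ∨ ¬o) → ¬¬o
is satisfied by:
  {o: True}


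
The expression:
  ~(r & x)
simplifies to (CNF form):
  ~r | ~x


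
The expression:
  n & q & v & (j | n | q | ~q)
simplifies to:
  n & q & v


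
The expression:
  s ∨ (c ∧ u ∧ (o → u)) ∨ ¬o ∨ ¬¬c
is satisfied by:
  {c: True, s: True, o: False}
  {c: True, o: False, s: False}
  {s: True, o: False, c: False}
  {s: False, o: False, c: False}
  {c: True, s: True, o: True}
  {c: True, o: True, s: False}
  {s: True, o: True, c: False}


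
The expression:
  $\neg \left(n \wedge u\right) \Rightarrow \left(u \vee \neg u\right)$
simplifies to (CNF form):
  $\text{True}$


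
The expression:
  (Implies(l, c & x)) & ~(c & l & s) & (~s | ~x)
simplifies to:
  (c | ~l) & (x | ~l) & (~s | ~x)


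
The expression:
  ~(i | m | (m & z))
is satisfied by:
  {i: False, m: False}


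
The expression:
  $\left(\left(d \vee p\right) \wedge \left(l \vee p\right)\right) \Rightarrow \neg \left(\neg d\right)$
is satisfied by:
  {d: True, p: False}
  {p: False, d: False}
  {p: True, d: True}


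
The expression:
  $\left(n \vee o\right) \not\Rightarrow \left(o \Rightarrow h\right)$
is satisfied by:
  {o: True, h: False}


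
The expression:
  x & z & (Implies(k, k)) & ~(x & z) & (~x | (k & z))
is never true.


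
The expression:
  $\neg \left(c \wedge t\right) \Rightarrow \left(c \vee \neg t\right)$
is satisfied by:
  {c: True, t: False}
  {t: False, c: False}
  {t: True, c: True}


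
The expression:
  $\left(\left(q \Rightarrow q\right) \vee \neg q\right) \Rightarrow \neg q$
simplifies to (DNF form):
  $\neg q$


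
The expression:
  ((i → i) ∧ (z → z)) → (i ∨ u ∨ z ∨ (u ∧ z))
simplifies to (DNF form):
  i ∨ u ∨ z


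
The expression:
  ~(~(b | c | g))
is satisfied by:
  {b: True, c: True, g: True}
  {b: True, c: True, g: False}
  {b: True, g: True, c: False}
  {b: True, g: False, c: False}
  {c: True, g: True, b: False}
  {c: True, g: False, b: False}
  {g: True, c: False, b: False}


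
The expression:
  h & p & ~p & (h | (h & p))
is never true.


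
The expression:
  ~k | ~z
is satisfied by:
  {k: False, z: False}
  {z: True, k: False}
  {k: True, z: False}


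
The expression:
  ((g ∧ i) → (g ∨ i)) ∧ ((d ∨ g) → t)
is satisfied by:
  {t: True, g: False, d: False}
  {d: True, t: True, g: False}
  {t: True, g: True, d: False}
  {d: True, t: True, g: True}
  {d: False, g: False, t: False}


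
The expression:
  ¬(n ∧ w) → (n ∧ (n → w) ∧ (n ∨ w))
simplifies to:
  n ∧ w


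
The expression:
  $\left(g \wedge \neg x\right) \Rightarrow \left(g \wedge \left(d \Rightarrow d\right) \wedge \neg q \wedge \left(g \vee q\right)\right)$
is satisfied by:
  {x: True, g: False, q: False}
  {g: False, q: False, x: False}
  {x: True, q: True, g: False}
  {q: True, g: False, x: False}
  {x: True, g: True, q: False}
  {g: True, x: False, q: False}
  {x: True, q: True, g: True}


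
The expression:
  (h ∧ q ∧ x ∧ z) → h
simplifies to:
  True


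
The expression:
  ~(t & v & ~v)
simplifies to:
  True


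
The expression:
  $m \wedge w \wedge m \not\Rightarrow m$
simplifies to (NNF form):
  $\text{False}$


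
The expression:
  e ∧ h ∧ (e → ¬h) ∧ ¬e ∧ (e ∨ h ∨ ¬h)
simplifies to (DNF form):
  False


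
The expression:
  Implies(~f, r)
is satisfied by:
  {r: True, f: True}
  {r: True, f: False}
  {f: True, r: False}


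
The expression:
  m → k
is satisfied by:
  {k: True, m: False}
  {m: False, k: False}
  {m: True, k: True}


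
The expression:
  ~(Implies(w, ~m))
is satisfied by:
  {m: True, w: True}


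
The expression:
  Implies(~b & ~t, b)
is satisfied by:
  {b: True, t: True}
  {b: True, t: False}
  {t: True, b: False}


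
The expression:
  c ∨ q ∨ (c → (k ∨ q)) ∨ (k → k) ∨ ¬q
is always true.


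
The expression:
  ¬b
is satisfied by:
  {b: False}


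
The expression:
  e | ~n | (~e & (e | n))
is always true.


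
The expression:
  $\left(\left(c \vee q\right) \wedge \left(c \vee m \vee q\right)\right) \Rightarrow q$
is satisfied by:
  {q: True, c: False}
  {c: False, q: False}
  {c: True, q: True}


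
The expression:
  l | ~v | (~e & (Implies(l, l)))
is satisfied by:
  {l: True, v: False, e: False}
  {v: False, e: False, l: False}
  {e: True, l: True, v: False}
  {e: True, v: False, l: False}
  {l: True, v: True, e: False}
  {v: True, l: False, e: False}
  {e: True, v: True, l: True}


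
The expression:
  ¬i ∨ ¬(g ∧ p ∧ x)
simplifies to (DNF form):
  ¬g ∨ ¬i ∨ ¬p ∨ ¬x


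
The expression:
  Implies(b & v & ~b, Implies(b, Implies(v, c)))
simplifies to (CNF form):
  True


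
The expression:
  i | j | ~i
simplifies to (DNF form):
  True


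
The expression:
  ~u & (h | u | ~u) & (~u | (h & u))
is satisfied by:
  {u: False}


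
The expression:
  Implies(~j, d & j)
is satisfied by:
  {j: True}


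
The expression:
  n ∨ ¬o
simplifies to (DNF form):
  n ∨ ¬o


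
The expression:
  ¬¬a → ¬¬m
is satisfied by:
  {m: True, a: False}
  {a: False, m: False}
  {a: True, m: True}


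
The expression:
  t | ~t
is always true.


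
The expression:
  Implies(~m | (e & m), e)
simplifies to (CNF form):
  e | m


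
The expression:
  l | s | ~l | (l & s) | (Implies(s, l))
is always true.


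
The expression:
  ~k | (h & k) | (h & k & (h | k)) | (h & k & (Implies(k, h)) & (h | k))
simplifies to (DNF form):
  h | ~k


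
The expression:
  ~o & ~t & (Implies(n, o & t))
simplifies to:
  ~n & ~o & ~t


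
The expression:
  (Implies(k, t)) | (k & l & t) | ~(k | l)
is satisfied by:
  {t: True, k: False}
  {k: False, t: False}
  {k: True, t: True}


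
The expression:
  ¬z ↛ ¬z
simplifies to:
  False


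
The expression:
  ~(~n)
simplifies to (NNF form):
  n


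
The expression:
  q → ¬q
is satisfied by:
  {q: False}


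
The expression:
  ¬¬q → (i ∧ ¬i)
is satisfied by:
  {q: False}


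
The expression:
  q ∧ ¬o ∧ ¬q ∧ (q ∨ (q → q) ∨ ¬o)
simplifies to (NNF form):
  False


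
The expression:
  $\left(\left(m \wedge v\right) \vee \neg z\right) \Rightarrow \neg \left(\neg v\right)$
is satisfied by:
  {z: True, v: True}
  {z: True, v: False}
  {v: True, z: False}


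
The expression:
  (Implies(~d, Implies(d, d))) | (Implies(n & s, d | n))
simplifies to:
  True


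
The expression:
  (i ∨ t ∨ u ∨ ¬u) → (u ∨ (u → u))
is always true.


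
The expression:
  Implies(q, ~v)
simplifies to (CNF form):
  ~q | ~v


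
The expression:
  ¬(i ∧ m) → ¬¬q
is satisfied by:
  {q: True, m: True, i: True}
  {q: True, m: True, i: False}
  {q: True, i: True, m: False}
  {q: True, i: False, m: False}
  {m: True, i: True, q: False}


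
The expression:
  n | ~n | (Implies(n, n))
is always true.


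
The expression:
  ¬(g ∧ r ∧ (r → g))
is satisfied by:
  {g: False, r: False}
  {r: True, g: False}
  {g: True, r: False}


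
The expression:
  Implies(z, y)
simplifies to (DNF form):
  y | ~z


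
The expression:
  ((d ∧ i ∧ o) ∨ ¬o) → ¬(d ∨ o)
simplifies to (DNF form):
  (o ∧ ¬i) ∨ ¬d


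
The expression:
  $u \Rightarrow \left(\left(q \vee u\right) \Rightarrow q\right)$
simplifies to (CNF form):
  $q \vee \neg u$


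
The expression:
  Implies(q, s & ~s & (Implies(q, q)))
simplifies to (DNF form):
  ~q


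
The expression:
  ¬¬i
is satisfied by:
  {i: True}


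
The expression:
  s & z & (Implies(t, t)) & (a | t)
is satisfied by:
  {z: True, s: True, a: True, t: True}
  {z: True, s: True, a: True, t: False}
  {z: True, s: True, t: True, a: False}


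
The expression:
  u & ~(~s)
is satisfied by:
  {u: True, s: True}


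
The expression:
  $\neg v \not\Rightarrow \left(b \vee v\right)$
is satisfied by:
  {v: False, b: False}


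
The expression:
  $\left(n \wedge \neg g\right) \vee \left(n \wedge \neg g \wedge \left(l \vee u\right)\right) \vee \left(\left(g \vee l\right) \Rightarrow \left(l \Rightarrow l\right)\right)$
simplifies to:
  $\text{True}$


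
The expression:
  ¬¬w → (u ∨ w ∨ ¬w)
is always true.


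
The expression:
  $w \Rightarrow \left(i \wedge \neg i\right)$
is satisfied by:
  {w: False}


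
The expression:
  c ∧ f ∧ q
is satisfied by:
  {c: True, f: True, q: True}


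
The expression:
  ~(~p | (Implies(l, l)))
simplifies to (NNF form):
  False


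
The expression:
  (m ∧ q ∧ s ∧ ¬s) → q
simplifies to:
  True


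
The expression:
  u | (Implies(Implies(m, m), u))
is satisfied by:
  {u: True}


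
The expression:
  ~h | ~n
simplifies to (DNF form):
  ~h | ~n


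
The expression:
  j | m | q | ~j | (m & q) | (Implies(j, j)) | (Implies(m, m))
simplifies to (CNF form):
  True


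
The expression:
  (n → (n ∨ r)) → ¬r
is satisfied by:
  {r: False}


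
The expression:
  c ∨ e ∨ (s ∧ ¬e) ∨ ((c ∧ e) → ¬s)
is always true.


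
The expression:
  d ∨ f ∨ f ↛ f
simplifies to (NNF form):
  d ∨ f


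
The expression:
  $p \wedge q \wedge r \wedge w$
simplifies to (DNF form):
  $p \wedge q \wedge r \wedge w$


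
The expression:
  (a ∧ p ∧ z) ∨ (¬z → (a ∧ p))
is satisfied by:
  {a: True, z: True, p: True}
  {a: True, z: True, p: False}
  {z: True, p: True, a: False}
  {z: True, p: False, a: False}
  {a: True, p: True, z: False}


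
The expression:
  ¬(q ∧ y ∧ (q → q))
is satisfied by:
  {q: False, y: False}
  {y: True, q: False}
  {q: True, y: False}


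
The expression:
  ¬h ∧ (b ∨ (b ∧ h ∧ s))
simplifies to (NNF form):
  b ∧ ¬h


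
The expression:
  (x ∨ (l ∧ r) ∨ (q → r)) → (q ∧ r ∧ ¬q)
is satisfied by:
  {q: True, x: False, r: False}


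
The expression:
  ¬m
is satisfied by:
  {m: False}


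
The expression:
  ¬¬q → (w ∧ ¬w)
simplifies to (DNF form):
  ¬q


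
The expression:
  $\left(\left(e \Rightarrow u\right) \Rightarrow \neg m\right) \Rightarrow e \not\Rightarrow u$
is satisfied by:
  {m: True, e: True, u: False}
  {m: True, e: False, u: False}
  {m: True, u: True, e: True}
  {m: True, u: True, e: False}
  {e: True, u: False, m: False}


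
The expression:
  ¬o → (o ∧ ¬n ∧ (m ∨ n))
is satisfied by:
  {o: True}


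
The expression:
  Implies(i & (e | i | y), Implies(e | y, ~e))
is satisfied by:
  {e: False, i: False}
  {i: True, e: False}
  {e: True, i: False}


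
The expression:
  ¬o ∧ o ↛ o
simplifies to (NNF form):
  False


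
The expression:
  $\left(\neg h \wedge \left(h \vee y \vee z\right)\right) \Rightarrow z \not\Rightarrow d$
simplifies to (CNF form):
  $\left(h \vee z \vee \neg y\right) \wedge \left(h \vee z \vee \neg z\right) \wedge \left(h \vee \neg d \vee \neg y\right) \wedge \left(h \vee \neg d \vee \neg z\right)$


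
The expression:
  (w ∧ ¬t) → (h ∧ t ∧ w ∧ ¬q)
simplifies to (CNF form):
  t ∨ ¬w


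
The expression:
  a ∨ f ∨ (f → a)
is always true.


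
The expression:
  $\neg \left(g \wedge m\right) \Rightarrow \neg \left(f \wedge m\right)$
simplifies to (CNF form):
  $g \vee \neg f \vee \neg m$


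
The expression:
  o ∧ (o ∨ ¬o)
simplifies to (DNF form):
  o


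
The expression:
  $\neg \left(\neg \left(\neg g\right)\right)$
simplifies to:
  $\neg g$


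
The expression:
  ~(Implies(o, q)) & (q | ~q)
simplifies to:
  o & ~q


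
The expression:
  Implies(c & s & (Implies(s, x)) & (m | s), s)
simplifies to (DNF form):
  True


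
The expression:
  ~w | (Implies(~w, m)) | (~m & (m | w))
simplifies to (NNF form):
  True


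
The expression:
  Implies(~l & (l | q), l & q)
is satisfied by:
  {l: True, q: False}
  {q: False, l: False}
  {q: True, l: True}


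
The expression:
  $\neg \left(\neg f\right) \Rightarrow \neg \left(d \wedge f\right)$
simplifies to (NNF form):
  $\neg d \vee \neg f$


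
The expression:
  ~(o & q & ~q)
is always true.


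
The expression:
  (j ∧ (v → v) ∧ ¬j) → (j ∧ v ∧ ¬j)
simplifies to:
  True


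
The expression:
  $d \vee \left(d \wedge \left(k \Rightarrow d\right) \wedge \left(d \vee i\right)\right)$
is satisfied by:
  {d: True}


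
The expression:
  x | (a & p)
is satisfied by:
  {a: True, x: True, p: True}
  {a: True, x: True, p: False}
  {x: True, p: True, a: False}
  {x: True, p: False, a: False}
  {a: True, p: True, x: False}
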